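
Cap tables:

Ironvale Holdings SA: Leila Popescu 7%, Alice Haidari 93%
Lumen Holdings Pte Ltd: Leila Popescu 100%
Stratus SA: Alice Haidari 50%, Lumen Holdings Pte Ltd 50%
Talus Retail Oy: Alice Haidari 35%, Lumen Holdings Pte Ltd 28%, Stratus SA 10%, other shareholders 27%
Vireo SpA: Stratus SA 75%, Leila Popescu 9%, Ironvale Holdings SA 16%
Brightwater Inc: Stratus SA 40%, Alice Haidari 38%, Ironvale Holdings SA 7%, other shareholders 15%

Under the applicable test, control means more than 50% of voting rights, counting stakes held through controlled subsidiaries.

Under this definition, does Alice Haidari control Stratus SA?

Alice holds 93% of Ironvale, so Alice controls Ironvale.
In Stratus, Alice's side holds only 50%, not > 50%.
So Alice does not control Stratus.

No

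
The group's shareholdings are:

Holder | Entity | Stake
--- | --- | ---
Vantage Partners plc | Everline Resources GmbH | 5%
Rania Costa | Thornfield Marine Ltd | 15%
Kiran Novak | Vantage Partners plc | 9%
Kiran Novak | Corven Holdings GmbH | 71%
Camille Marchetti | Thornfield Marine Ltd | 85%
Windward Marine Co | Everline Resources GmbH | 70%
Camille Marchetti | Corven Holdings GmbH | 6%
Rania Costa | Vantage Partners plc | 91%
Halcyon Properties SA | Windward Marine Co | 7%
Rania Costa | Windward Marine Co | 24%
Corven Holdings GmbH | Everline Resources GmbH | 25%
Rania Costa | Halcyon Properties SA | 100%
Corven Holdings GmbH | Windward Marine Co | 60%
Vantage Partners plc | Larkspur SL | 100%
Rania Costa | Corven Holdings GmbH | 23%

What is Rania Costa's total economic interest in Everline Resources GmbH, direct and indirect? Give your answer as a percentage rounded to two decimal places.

41.66%

Rania reaches Everline along 5 paths.
Via Halcyon → Windward: 100% × 7% × 70% = 4.9%.
Via Windward: 24% × 70% = 16.8%.
Via Corven → Windward: 23% × 60% × 70% = 9.66%.
Via Vantage: 91% × 5% = 4.55%.
Via Corven: 23% × 25% = 5.75%.
Total: 4.9% + 16.8% + 9.66% + 4.55% + 5.75% = 41.66%.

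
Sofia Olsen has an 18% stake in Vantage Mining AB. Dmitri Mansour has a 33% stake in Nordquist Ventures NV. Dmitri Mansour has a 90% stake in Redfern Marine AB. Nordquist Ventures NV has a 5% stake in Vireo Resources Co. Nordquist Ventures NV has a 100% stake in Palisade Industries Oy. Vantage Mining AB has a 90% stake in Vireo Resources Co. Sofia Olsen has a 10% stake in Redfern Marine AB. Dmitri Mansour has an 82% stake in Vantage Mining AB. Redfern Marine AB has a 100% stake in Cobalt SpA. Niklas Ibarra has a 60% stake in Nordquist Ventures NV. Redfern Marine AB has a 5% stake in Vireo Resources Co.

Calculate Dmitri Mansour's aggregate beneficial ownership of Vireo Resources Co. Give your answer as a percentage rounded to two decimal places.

79.95%

Dmitri reaches Vireo along 3 paths.
Via Redfern: 90% × 5% = 4.5%.
Via Vantage: 82% × 90% = 73.8%.
Via Nordquist: 33% × 5% = 1.65%.
Total: 4.5% + 73.8% + 1.65% = 79.95%.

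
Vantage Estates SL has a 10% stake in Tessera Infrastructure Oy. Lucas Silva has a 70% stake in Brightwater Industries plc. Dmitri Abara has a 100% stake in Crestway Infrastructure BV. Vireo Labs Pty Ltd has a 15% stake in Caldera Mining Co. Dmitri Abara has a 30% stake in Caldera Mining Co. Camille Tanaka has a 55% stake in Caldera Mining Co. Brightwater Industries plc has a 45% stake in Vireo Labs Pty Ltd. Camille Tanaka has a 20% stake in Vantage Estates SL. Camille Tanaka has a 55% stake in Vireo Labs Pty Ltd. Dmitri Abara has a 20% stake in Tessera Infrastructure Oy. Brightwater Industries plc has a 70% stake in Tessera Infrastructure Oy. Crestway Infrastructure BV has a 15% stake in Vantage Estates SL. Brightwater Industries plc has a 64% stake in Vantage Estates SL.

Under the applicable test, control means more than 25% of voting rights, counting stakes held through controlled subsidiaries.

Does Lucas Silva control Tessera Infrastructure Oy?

Yes

Lucas holds 70% of Brightwater, so Lucas controls Brightwater.
Brightwater holds 64% of Vantage, so Lucas controls Vantage.
Brightwater and Vantage together hold 70% + 10% = 80% of Tessera, so Lucas controls Tessera.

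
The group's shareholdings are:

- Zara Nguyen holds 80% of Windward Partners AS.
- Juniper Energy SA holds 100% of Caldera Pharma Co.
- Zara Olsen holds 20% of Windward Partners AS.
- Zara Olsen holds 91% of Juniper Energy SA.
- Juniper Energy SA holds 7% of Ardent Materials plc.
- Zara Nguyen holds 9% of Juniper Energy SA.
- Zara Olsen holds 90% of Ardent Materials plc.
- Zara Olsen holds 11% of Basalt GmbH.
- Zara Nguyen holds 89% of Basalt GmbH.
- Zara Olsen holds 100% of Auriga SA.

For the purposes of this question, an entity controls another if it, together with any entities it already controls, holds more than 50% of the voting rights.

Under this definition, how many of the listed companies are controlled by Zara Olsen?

Zara Olsen holds 91% of Juniper, so Zara Olsen controls Juniper.
Juniper holds 100% of Caldera, so Zara Olsen controls Caldera.
Juniper and Zara Olsen together hold 7% + 90% = 97% of Ardent, so Zara Olsen controls Ardent.
Zara Olsen holds 100% of Auriga, so Zara Olsen controls Auriga.
No other company's threshold is met.
Zara Olsen controls 4 companies.

4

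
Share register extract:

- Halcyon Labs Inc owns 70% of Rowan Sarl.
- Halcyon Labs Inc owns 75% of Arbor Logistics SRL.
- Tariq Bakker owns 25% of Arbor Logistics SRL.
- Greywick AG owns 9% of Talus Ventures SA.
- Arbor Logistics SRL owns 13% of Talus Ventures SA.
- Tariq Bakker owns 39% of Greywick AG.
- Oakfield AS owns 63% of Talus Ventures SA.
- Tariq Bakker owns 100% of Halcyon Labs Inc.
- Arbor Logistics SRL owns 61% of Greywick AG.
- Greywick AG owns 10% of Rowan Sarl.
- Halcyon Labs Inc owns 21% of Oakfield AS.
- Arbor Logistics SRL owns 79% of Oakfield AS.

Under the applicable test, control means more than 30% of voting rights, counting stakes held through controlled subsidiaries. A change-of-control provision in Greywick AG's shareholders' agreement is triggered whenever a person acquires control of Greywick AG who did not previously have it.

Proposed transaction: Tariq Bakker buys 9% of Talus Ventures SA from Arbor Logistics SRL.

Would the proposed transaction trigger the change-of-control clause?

No

The purchase adds only to Tariq's holdings (Arbor's stake shrinks), so Tariq is the only person who could newly come to control Greywick.
Tariq holds 100% of Halcyon, so Tariq controls Halcyon.
Tariq and Halcyon together hold 25% + 75% = 100% of Arbor, so Tariq controls Arbor.
Arbor and Tariq together hold 61% + 39% = 100% of Greywick, so Tariq controls Greywick.
So Tariq already controls Greywick before the transaction.
After the purchase, Tariq holds 9% of Talus directly, and Arbor's stake falls to 4%.
Tariq controlled Greywick already, so this is not a new person acquiring control; every other person's position is unchanged or reduced.
No new person acquires control, so the clause is not triggered.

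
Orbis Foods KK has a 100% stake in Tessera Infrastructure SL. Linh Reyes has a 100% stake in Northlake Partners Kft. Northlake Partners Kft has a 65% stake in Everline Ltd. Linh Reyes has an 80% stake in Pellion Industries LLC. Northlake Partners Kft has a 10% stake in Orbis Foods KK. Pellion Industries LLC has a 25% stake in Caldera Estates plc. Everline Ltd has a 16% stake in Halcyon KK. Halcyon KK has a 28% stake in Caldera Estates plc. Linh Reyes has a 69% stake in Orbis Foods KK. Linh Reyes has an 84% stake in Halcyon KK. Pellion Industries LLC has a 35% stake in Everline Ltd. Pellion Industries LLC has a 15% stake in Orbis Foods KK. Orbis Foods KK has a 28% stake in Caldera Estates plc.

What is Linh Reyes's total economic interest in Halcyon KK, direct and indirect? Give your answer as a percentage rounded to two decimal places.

Linh reaches Halcyon along 3 paths.
Via Northlake → Everline: 100% × 65% × 16% = 10.4%.
Via Pellion → Everline: 80% × 35% × 16% = 4.48%.
Direct stake: 84% = 84%.
Total: 10.4% + 4.48% + 84% = 98.88%.

98.88%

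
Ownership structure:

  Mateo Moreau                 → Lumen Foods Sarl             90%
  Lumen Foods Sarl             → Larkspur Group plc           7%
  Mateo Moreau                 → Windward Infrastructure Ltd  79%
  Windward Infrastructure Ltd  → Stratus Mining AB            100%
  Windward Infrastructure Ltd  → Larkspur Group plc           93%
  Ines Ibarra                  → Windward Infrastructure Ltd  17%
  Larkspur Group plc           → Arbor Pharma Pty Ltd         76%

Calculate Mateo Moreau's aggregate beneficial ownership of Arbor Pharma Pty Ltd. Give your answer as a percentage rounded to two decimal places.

60.63%

Mateo reaches Arbor along 2 paths.
Via Windward → Larkspur: 79% × 93% × 76% = 55.8372%.
Via Lumen → Larkspur: 90% × 7% × 76% = 4.788%.
Total: 55.8372% + 4.788% = 60.6252%.
Rounded: 60.63%.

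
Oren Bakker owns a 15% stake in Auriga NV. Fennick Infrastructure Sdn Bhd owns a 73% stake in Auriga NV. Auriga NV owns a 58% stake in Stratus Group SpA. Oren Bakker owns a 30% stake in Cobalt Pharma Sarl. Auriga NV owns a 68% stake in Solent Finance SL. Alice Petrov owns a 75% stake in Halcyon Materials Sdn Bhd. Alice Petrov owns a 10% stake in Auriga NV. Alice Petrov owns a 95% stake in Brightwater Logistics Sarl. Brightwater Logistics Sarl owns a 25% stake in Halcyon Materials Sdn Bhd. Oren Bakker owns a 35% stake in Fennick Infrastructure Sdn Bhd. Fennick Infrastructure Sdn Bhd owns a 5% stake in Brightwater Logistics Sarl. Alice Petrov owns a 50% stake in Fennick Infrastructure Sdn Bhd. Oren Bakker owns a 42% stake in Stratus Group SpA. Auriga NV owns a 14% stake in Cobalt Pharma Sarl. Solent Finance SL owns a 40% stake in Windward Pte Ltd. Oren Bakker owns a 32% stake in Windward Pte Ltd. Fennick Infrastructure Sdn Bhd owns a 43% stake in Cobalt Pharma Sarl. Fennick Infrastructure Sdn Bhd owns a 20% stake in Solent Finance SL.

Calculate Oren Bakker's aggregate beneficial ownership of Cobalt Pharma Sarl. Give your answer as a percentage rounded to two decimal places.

Oren reaches Cobalt along 4 paths.
Via Fennick: 35% × 43% = 15.05%.
Direct stake: 30% = 30%.
Via Auriga: 15% × 14% = 2.1%.
Via Fennick → Auriga: 35% × 73% × 14% = 3.577%.
Total: 15.05% + 30% + 2.1% + 3.577% = 50.727%.
Rounded: 50.73%.

50.73%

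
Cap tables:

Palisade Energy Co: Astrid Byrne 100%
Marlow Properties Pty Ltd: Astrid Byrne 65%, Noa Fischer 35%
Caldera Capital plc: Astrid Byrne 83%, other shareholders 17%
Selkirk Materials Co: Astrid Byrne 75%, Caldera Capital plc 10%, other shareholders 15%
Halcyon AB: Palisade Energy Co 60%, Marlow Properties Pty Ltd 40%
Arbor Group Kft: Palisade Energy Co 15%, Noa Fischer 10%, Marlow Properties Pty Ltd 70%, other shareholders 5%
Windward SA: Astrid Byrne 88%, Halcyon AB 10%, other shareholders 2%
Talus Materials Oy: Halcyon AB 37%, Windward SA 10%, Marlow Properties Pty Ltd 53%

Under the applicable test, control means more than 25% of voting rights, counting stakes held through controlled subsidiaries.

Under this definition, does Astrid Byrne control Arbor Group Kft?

Yes

Astrid holds 65% of Marlow, so Astrid controls Marlow.
Astrid holds 100% of Palisade, so Astrid controls Palisade.
Palisade and Marlow together hold 15% + 70% = 85% of Arbor, so Astrid controls Arbor.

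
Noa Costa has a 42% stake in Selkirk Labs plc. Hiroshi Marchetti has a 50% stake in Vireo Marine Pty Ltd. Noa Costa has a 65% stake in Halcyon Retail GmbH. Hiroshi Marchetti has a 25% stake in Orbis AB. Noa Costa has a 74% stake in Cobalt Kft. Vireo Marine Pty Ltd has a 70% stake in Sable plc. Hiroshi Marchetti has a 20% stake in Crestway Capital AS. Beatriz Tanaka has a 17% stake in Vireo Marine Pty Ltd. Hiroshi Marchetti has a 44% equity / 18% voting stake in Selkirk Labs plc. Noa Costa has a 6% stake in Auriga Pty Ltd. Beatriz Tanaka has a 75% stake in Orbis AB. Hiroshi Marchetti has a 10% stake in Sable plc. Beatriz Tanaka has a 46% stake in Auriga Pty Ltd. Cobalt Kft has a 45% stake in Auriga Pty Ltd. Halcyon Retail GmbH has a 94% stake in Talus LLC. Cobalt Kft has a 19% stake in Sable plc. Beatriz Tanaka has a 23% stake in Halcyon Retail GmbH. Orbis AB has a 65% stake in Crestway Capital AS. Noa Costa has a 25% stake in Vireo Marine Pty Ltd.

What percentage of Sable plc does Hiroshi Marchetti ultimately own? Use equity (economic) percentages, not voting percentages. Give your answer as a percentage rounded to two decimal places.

45.00%

Hiroshi reaches Sable along 2 paths.
Direct stake: 10% = 10%.
Via Vireo: 50% × 70% = 35%.
Total: 10% + 35% = 45%.
Rounded: 45.00%.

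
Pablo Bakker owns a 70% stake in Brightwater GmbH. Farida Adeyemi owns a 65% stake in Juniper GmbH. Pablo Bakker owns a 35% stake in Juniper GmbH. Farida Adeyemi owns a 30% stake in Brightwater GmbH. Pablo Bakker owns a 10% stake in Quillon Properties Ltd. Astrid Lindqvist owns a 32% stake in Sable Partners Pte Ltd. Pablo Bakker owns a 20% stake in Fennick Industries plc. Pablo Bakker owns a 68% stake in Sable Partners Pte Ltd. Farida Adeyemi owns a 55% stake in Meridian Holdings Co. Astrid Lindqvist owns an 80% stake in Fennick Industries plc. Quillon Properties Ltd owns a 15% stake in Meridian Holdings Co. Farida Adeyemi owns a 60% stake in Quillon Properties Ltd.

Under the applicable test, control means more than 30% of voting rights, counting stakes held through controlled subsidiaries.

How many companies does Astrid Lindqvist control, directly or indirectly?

2

Astrid holds 32% of Sable, so Astrid controls Sable.
Astrid holds 80% of Fennick, so Astrid controls Fennick.
No other company's threshold is met.
Astrid controls 2 companies.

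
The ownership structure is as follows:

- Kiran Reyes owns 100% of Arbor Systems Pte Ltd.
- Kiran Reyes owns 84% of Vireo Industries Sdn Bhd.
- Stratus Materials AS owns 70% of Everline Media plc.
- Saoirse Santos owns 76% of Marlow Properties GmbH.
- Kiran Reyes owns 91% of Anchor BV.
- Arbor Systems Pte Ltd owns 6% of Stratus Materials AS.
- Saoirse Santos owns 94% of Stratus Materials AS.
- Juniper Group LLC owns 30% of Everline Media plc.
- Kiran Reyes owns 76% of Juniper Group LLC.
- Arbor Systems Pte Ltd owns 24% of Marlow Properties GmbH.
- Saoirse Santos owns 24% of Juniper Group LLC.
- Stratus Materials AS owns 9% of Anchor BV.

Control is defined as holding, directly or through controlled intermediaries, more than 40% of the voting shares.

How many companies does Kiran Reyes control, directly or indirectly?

Kiran holds 100% of Arbor, so Kiran controls Arbor.
Kiran holds 76% of Juniper, so Kiran controls Juniper.
Kiran holds 84% of Vireo, so Kiran controls Vireo.
Kiran holds 91% of Anchor, so Kiran controls Anchor.
No other company's threshold is met.
Kiran controls 4 companies.

4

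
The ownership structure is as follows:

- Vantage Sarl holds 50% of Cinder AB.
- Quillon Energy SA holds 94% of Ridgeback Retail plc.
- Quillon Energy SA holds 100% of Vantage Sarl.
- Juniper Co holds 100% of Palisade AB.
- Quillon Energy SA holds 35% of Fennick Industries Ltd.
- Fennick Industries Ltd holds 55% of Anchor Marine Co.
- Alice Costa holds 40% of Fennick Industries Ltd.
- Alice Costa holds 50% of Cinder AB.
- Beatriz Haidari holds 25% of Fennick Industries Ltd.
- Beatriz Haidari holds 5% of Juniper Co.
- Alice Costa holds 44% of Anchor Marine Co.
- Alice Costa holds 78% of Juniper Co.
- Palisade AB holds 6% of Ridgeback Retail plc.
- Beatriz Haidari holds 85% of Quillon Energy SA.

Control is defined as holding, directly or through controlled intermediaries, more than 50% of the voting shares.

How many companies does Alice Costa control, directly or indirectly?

2

Alice holds 78% of Juniper, so Alice controls Juniper.
Juniper holds 100% of Palisade, so Alice controls Palisade.
No other company's threshold is met.
Alice controls 2 companies.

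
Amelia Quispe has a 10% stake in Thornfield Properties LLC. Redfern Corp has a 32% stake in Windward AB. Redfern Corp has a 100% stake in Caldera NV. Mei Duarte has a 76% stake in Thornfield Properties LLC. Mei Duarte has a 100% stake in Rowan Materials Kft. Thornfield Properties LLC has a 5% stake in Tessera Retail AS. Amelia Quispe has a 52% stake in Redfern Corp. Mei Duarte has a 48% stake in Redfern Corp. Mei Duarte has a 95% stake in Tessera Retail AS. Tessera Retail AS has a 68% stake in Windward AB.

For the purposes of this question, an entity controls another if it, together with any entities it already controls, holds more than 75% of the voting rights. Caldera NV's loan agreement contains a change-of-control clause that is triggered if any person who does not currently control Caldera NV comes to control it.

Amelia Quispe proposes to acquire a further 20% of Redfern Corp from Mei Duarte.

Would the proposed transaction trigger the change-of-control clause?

The purchase adds only to Amelia's holdings (Mei's stake shrinks), so Amelia is the only person who could newly come to control Caldera.
Amelia's largest direct stake is 52% in Redfern, which does not meet the threshold, so Amelia controls no company.
Neither Amelia nor any entity Amelia controls holds any voting interest in Caldera.
So before the transaction, Amelia does not control Caldera.
After the purchase, Amelia's direct stake in Redfern rises to 52% + 20% = 72%, and Mei's stake falls to 28%.
Amelia's side now holds 72% of Redfern, not > 75%, so Amelia still does not control Redfern.
After the transaction, neither Amelia nor any entity Amelia controls holds a voting interest in Caldera, so Amelia still does not control it.
No new person acquires control, so the clause is not triggered.

No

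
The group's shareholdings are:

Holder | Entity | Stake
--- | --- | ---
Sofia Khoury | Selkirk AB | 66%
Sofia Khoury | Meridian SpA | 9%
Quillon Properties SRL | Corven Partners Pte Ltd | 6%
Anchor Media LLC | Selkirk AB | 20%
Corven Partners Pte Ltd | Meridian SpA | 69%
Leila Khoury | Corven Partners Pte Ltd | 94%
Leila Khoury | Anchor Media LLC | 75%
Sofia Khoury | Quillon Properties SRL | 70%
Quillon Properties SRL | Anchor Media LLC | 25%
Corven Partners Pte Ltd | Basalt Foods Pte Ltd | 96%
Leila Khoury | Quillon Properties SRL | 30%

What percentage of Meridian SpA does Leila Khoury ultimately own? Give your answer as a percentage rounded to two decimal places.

66.10%

Leila reaches Meridian along 2 paths.
Via Quillon → Corven: 30% × 6% × 69% = 1.242%.
Via Corven: 94% × 69% = 64.86%.
Total: 1.242% + 64.86% = 66.102%.
Rounded: 66.10%.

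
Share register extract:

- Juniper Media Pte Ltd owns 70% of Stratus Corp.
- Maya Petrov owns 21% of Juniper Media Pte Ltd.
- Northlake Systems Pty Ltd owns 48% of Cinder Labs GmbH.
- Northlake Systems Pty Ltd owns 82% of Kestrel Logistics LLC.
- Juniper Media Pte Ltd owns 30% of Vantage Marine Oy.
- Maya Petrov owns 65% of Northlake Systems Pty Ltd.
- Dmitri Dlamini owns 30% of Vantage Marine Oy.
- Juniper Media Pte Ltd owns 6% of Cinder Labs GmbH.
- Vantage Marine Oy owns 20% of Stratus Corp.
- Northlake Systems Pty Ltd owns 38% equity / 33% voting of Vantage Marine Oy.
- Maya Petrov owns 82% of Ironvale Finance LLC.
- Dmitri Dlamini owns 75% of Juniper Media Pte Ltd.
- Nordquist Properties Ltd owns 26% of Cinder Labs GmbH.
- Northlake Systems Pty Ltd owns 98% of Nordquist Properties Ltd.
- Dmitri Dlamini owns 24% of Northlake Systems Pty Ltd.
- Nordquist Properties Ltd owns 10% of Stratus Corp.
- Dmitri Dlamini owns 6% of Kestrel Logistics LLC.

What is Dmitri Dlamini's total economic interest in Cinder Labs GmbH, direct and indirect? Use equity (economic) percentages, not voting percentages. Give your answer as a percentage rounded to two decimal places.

22.14%

Dmitri reaches Cinder along 3 paths.
Via Northlake → Nordquist: 24% × 98% × 26% = 6.1152%.
Via Juniper: 75% × 6% = 4.5%.
Via Northlake: 24% × 48% = 11.52%.
Total: 6.1152% + 4.5% + 11.52% = 22.1352%.
Rounded: 22.14%.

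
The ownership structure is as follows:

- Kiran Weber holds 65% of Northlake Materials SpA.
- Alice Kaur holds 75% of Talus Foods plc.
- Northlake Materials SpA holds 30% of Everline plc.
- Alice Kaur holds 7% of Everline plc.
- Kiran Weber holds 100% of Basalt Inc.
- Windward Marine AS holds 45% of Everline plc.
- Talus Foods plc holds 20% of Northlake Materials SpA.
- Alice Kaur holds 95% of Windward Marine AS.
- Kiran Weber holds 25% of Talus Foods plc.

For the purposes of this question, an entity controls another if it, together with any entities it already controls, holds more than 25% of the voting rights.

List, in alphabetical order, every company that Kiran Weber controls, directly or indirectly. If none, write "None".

Basalt Inc, Everline plc, Northlake Materials SpA

Kiran holds 100% of Basalt, so Kiran controls Basalt.
Kiran holds 65% of Northlake, so Kiran controls Northlake.
Northlake holds 30% of Everline, so Kiran controls Everline.
No other company's threshold is met.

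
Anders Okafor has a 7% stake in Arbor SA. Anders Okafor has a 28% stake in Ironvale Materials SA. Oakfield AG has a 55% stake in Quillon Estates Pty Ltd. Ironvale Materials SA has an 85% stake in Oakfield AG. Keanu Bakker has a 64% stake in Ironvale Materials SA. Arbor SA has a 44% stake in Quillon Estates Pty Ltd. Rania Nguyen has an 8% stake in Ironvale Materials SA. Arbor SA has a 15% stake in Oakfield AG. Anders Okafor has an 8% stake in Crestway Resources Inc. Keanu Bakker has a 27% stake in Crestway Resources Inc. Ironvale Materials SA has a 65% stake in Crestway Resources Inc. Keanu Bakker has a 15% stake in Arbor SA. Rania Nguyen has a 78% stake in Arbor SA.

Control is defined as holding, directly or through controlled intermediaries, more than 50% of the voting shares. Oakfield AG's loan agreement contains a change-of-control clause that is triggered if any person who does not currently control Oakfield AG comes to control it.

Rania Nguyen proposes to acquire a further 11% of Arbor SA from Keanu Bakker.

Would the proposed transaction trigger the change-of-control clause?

No

The purchase adds only to Rania's holdings (Keanu's stake shrinks), so Rania is the only person who could newly come to control Oakfield.
Rania holds 78% of Arbor, so Rania controls Arbor.
In Oakfield, Rania's side holds only 15%, not > 50%.
So before the transaction, Rania does not control Oakfield.
After the purchase, Rania's direct stake in Arbor rises to 78% + 11% = 89%, and Keanu's stake falls to 4%.
Rania holds 89% of Arbor, so Rania controls Arbor.
After the transaction, Rania's side holds 15% of Oakfield, not > 50%, so Rania still does not control Oakfield.
No new person acquires control, so the clause is not triggered.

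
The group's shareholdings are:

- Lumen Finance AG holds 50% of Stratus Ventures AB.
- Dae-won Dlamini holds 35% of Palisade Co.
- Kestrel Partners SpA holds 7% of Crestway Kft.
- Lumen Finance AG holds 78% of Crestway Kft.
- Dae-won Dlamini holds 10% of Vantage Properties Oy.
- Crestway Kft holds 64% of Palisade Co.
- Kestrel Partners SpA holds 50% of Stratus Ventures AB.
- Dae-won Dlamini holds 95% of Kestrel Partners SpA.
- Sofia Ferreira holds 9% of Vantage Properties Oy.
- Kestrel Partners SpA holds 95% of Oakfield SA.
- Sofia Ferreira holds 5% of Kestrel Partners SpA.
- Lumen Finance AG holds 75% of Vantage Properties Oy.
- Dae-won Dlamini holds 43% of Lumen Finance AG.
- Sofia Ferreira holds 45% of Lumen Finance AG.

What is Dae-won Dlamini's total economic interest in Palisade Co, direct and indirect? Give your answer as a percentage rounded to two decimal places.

Dae-won reaches Palisade along 3 paths.
Direct stake: 35% = 35%.
Via Lumen → Crestway: 43% × 78% × 64% = 21.4656%.
Via Kestrel → Crestway: 95% × 7% × 64% = 4.256%.
Total: 35% + 21.4656% + 4.256% = 60.7216%.
Rounded: 60.72%.

60.72%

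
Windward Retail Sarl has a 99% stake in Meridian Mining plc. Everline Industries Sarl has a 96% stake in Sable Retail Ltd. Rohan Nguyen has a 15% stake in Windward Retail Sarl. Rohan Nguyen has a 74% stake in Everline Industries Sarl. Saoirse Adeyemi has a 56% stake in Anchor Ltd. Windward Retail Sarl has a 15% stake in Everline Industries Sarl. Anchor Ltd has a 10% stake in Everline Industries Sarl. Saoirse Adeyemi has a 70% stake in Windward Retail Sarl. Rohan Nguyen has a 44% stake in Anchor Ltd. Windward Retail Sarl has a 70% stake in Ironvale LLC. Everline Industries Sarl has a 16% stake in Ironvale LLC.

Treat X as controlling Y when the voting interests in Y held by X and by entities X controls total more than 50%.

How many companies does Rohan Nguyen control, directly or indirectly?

2

Rohan holds 74% of Everline, so Rohan controls Everline.
Everline holds 96% of Sable, so Rohan controls Sable.
No other company's threshold is met.
Rohan controls 2 companies.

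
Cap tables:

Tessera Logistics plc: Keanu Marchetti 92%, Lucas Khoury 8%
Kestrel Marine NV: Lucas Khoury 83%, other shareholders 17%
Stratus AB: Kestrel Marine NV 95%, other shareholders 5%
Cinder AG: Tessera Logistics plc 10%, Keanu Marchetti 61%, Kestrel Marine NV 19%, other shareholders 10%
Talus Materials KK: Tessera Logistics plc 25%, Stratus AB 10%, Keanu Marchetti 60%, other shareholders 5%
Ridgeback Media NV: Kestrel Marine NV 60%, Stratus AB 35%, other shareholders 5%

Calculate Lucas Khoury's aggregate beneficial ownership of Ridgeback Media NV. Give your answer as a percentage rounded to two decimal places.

77.40%

Lucas reaches Ridgeback along 2 paths.
Via Kestrel: 83% × 60% = 49.8%.
Via Kestrel → Stratus: 83% × 95% × 35% = 27.5975%.
Total: 49.8% + 27.5975% = 77.3975%.
Rounded: 77.40%.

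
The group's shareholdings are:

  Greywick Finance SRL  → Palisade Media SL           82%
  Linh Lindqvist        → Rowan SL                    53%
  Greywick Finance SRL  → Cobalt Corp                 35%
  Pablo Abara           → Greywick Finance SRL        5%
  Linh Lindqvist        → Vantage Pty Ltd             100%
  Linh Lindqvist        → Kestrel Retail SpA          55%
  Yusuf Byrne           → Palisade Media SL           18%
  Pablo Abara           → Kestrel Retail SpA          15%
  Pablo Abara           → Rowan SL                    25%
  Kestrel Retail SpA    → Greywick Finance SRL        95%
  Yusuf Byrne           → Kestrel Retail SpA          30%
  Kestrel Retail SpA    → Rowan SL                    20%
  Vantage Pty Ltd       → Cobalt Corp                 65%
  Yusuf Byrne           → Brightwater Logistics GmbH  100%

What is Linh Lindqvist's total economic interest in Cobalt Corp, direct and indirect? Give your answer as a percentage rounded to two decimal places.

83.29%

Linh reaches Cobalt along 2 paths.
Via Vantage: 100% × 65% = 65%.
Via Kestrel → Greywick: 55% × 95% × 35% = 18.2875%.
Total: 65% + 18.2875% = 83.2875%.
Rounded: 83.29%.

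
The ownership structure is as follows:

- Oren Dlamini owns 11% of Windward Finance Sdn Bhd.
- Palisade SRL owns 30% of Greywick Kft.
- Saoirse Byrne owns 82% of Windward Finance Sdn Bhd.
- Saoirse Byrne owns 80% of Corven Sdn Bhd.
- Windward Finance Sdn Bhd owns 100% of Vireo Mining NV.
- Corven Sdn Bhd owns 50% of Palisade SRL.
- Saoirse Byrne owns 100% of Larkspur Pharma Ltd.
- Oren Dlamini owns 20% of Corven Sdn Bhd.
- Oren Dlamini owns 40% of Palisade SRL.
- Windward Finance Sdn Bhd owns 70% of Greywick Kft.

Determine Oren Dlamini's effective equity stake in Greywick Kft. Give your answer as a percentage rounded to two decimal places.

22.70%

Oren reaches Greywick along 3 paths.
Via Corven → Palisade: 20% × 50% × 30% = 3%.
Via Palisade: 40% × 30% = 12%.
Via Windward: 11% × 70% = 7.7%.
Total: 3% + 12% + 7.7% = 22.7%.
Rounded: 22.70%.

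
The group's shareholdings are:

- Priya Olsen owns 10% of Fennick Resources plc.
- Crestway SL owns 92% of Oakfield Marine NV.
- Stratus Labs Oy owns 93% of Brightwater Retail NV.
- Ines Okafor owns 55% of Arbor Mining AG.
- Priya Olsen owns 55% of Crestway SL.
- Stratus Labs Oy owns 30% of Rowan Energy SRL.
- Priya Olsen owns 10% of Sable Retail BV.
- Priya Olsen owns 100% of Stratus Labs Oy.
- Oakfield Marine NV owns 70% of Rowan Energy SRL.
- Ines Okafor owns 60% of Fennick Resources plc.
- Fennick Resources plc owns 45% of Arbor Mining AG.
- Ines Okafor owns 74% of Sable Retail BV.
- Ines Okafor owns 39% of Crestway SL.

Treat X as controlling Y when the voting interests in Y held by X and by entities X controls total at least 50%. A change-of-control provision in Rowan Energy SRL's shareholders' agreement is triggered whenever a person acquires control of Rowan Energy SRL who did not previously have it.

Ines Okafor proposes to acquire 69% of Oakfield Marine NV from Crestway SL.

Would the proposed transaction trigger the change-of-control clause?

The purchase adds only to Ines's holdings (Crestway's stake shrinks), so Ines is the only person who could newly come to control Rowan.
Ines holds 60% of Fennick, so Ines controls Fennick.
Fennick and Ines together hold 45% + 55% = 100% of Arbor, so Ines controls Arbor.
Ines holds 74% of Sable, so Ines controls Sable.
Neither Ines nor any entity Ines controls holds any voting interest in Rowan.
So before the transaction, Ines does not control Rowan.
After the purchase, Ines holds 69% of Oakfield directly, and Crestway's stake falls to 23%.
Ines holds 69% of Oakfield, so Ines controls Oakfield.
Oakfield holds 70% of Rowan, so Ines controls Rowan.
Ines did not control Rowan before and does after, so the clause is triggered.

Yes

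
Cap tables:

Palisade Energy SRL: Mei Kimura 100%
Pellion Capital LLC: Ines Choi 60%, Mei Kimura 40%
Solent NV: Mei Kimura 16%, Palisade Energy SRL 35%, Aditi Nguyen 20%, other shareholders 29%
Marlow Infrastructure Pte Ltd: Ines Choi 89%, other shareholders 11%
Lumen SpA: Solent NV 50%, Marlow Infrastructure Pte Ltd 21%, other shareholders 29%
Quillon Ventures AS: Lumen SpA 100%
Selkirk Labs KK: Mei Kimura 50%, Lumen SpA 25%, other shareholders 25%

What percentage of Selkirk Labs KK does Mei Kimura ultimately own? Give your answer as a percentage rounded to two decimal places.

56.38%

Mei reaches Selkirk along 3 paths.
Direct stake: 50% = 50%.
Via Solent → Lumen: 16% × 50% × 25% = 2%.
Via Palisade → Solent → Lumen: 100% × 35% × 50% × 25% = 4.375%.
Total: 50% + 2% + 4.375% = 56.375%.
Rounded: 56.38%.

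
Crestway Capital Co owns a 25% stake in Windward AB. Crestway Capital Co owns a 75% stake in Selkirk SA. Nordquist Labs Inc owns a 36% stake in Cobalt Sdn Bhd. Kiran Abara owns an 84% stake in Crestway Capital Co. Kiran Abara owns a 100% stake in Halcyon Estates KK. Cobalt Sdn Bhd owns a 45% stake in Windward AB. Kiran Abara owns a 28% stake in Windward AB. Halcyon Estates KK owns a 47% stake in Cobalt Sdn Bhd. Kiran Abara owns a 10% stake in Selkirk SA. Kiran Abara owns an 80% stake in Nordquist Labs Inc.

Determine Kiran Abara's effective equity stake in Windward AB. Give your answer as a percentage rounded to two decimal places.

Kiran reaches Windward along 4 paths.
Direct stake: 28% = 28%.
Via Nordquist → Cobalt: 80% × 36% × 45% = 12.96%.
Via Halcyon → Cobalt: 100% × 47% × 45% = 21.15%.
Via Crestway: 84% × 25% = 21%.
Total: 28% + 12.96% + 21.15% + 21% = 83.11%.

83.11%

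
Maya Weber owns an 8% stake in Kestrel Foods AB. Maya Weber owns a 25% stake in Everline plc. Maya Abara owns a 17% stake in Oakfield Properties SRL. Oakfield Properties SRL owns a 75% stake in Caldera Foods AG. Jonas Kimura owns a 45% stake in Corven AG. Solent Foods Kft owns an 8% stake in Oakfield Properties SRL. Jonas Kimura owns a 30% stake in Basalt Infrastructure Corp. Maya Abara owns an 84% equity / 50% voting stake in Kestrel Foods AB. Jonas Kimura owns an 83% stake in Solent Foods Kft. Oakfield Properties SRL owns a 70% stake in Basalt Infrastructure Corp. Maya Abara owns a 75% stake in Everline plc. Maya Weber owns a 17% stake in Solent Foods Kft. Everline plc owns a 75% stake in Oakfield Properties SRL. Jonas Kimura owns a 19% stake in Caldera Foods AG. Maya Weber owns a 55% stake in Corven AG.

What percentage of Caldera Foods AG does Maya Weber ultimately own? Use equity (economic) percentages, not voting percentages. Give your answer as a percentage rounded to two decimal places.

15.08%

Maya Weber reaches Caldera along 2 paths.
Via Everline → Oakfield: 25% × 75% × 75% = 14.0625%.
Via Solent → Oakfield: 17% × 8% × 75% = 1.02%.
Total: 14.0625% + 1.02% = 15.0825%.
Rounded: 15.08%.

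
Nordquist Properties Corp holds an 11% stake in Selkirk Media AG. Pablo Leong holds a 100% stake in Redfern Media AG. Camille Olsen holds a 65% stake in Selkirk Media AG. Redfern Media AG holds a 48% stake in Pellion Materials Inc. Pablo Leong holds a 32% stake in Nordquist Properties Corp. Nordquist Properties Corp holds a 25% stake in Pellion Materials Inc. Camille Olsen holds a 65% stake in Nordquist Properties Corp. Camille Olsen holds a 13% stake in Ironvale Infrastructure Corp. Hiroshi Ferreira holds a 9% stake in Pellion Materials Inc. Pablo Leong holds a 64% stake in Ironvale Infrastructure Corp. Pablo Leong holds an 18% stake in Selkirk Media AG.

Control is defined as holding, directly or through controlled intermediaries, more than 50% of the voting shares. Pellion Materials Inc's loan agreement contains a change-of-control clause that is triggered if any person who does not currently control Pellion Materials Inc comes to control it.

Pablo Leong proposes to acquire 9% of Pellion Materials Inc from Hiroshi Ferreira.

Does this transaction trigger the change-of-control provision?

Yes

The purchase adds only to Pablo's holdings (Hiroshi's stake shrinks), so Pablo is the only person who could newly come to control Pellion.
Pablo holds 100% of Redfern, so Pablo controls Redfern.
Pablo holds 64% of Ironvale, so Pablo controls Ironvale.
In Pellion, Pablo's side holds only 48%, not > 50%.
So before the transaction, Pablo does not control Pellion.
After the purchase, Pablo holds 9% of Pellion directly, and Hiroshi's stake falls to 0%.
Redfern and Pablo together hold 48% + 9% = 57% of Pellion, so Pablo controls Pellion.
Pablo did not control Pellion before and does after, so the clause is triggered.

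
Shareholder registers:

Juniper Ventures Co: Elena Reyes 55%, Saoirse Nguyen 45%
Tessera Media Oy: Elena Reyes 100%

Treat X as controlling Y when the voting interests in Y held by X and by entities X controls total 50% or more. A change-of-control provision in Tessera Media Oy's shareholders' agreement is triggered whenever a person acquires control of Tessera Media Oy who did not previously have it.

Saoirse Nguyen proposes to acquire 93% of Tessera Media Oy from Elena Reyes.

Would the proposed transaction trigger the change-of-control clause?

The purchase adds only to Saoirse's holdings (Elena's stake shrinks), so Saoirse is the only person who could newly come to control Tessera.
Saoirse's largest direct stake is 45% in Juniper, which does not meet the threshold, so Saoirse controls no company.
Neither Saoirse nor any entity Saoirse controls holds any voting interest in Tessera.
So before the transaction, Saoirse does not control Tessera.
After the purchase, Saoirse holds 93% of Tessera directly, and Elena's stake falls to 7%.
Saoirse holds 93% of Tessera, so Saoirse controls Tessera.
Saoirse did not control Tessera before and does after, so the clause is triggered.

Yes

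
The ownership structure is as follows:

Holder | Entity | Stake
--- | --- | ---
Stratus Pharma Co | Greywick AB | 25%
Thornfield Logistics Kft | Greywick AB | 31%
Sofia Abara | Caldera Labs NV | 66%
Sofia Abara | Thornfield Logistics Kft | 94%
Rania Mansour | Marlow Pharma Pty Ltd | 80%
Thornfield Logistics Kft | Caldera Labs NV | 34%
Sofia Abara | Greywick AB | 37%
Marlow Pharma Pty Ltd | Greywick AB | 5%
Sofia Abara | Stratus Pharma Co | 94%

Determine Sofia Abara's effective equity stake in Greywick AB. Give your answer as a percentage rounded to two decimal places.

89.64%

Sofia reaches Greywick along 3 paths.
Direct stake: 37% = 37%.
Via Thornfield: 94% × 31% = 29.14%.
Via Stratus: 94% × 25% = 23.5%.
Total: 37% + 29.14% + 23.5% = 89.64%.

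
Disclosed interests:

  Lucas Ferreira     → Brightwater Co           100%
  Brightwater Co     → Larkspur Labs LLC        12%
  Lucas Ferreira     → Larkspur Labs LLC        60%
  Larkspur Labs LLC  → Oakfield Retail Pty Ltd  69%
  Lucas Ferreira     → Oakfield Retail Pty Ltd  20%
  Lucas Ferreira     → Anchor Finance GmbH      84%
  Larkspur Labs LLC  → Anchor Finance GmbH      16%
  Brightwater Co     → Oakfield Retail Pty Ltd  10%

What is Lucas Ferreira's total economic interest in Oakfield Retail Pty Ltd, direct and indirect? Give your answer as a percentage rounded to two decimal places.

79.68%

Lucas reaches Oakfield along 4 paths.
Via Larkspur: 60% × 69% = 41.4%.
Via Brightwater → Larkspur: 100% × 12% × 69% = 8.28%.
Via Brightwater: 100% × 10% = 10%.
Direct stake: 20% = 20%.
Total: 41.4% + 8.28% + 10% + 20% = 79.68%.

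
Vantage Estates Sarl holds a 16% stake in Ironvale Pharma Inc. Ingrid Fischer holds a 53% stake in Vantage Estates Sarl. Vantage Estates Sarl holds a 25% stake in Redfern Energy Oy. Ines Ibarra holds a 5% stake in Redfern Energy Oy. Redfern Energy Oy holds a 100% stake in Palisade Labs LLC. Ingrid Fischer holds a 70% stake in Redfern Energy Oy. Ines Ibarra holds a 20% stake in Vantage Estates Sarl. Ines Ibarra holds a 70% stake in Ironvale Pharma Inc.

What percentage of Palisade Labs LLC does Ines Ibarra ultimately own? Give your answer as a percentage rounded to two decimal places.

Ines reaches Palisade along 2 paths.
Via Redfern: 5% × 100% = 5%.
Via Vantage → Redfern: 20% × 25% × 100% = 5%.
Total: 5% + 5% = 10%.
Rounded: 10.00%.

10.00%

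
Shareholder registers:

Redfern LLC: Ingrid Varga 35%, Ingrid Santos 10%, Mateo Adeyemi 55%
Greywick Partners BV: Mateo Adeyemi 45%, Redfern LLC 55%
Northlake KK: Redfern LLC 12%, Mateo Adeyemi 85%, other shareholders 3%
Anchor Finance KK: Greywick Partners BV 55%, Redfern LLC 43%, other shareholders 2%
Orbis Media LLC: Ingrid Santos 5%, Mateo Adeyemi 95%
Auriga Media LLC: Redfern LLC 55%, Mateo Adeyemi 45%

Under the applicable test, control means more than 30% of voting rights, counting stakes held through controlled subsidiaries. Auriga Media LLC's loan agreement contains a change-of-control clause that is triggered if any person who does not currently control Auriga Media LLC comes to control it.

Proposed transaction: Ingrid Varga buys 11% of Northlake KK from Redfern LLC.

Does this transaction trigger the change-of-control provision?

No

The purchase adds only to Ingrid Varga's holdings (Redfern's stake shrinks), so Ingrid Varga is the only person who could newly come to control Auriga.
Ingrid Varga holds 35% of Redfern, so Ingrid Varga controls Redfern.
Redfern holds 55% of Auriga, so Ingrid Varga controls Auriga.
So Ingrid Varga already controls Auriga before the transaction.
After the purchase, Ingrid Varga holds 11% of Northlake directly, and Redfern's stake falls to 1%.
Ingrid Varga controlled Auriga already, so this is not a new person acquiring control; every other person's position is unchanged or reduced.
No new person acquires control, so the clause is not triggered.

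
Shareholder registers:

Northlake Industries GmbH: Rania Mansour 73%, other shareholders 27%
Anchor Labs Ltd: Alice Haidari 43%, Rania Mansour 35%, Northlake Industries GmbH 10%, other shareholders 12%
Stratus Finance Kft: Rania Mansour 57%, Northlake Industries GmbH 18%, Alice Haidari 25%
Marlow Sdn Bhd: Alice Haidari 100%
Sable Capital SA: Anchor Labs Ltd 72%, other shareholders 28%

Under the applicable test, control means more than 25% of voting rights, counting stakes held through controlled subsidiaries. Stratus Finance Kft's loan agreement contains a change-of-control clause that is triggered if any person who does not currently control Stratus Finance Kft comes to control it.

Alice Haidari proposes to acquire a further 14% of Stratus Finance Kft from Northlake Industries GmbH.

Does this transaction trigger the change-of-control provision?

Yes

The purchase adds only to Alice's holdings (Northlake's stake shrinks), so Alice is the only person who could newly come to control Stratus.
Alice holds 43% of Anchor, so Alice controls Anchor.
Alice holds 100% of Marlow, so Alice controls Marlow.
Anchor holds 72% of Sable, so Alice controls Sable.
In Stratus, Alice's side holds only 25%, not > 25%.
So before the transaction, Alice does not control Stratus.
After the purchase, Alice's direct stake in Stratus rises to 25% + 14% = 39%, and Northlake's stake falls to 4%.
Alice holds 39% of Stratus, so Alice controls Stratus.
Alice did not control Stratus before and does after, so the clause is triggered.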